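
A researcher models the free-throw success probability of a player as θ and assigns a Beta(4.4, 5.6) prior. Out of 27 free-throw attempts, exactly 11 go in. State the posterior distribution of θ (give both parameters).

Observing 11 successes and 16 failures updates Beta(4.4, 5.6) by adding the success and failure counts to the two shape parameters: α = 4.4+11 = 15.4, β = 5.6+16 = 21.6.

Posterior: Beta(15.4, 21.6)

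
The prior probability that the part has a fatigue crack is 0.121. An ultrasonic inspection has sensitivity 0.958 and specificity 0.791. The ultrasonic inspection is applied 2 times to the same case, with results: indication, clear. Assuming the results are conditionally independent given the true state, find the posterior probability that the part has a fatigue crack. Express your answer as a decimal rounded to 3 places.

With H the event that the part has a fatigue crack, the joint likelihood of the observed sequence is P(data|H) = 0.958·0.042 = 0.040236 and P(data|¬H) = 0.209·0.791 = 0.16532.
Bayes: P(H|data) = 0.121·0.040236 / (0.121·0.040236 + 0.879·0.16532) = 0.0048686/0.15018 = 0.0324.

Posterior P(H) ≈ 0.032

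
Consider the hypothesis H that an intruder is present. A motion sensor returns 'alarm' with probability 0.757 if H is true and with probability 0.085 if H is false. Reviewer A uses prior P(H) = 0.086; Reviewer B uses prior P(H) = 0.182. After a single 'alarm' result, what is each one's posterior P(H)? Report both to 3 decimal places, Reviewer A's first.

P('+'|H) = 0.757, P('+'|¬H) = 0.085.
Reviewer A: numerator 0.757·0.086 = 0.065102; evidence = 0.065102+0.085·0.914 = 0.14279; posterior = 0.456.
Reviewer B: numerator 0.757·0.182 = 0.13777; evidence = 0.13777+0.085·0.818 = 0.20730; posterior = 0.665.

Reviewer A: 0.456; Reviewer B: 0.665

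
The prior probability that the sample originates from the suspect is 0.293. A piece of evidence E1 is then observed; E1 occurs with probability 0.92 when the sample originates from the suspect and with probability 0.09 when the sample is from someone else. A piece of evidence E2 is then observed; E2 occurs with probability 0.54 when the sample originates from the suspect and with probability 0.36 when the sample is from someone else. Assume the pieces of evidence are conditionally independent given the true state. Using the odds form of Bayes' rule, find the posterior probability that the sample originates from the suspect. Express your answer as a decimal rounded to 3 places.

Prior odds = 0.293/(1−0.293) = 0.41443.
Likelihood ratio for E1 = 0.92/0.09 = 10.222.
Likelihood ratio for E2 = 0.54/0.36 = 1.5000.
Posterior odds = prior odds × LR₁ × LR₂ = 6.3545.
Posterior probability = odds/(1+odds) = 6.3545/7.3545 = 0.864.

Posterior probability ≈ 0.864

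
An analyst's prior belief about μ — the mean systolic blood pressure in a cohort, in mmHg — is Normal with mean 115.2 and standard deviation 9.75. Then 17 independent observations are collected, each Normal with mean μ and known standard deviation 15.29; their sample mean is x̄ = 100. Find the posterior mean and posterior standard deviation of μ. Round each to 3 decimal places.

Posterior mean ≈ 101.921; posterior SD ≈ 3.466

With known σ, the Normal prior is conjugate. Weight on the data is w = (n/σ²)/(n/σ² + 1/τ₀²) = 0.0727167/(0.0727167+0.0105194) = 0.87362.
Posterior mean = w·x̄ + (1−w)·μ₀ = 0.87362·100 + 0.12638·115.2 = 101.921. Posterior variance = 1/(0.0727167+0.0105194) = 12.0140, so SD = 3.466.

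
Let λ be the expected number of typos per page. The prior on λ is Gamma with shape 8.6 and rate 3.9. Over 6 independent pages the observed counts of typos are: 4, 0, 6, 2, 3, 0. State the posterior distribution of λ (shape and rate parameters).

Posterior: Gamma(shape=23.6, rate=9.9)

Total count ∑xᵢ = 15 over n = 6 pages.
Gamma is conjugate to the Poisson likelihood: posterior is Gamma(shape = 8.6+15 = 23.6, rate = 3.9+6 = 9.9).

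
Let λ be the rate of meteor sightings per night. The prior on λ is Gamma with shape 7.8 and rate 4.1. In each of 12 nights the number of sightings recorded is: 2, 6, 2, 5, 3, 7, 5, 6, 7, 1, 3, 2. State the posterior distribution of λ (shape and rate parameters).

Posterior: Gamma(shape=56.8, rate=16.1)

The Poisson likelihood adds the total count to the shape and the number of exposure periods to the rate. Here ∑xᵢ = 49 and n = 12, so shape 7.8→56.8 and rate 4.1→16.1.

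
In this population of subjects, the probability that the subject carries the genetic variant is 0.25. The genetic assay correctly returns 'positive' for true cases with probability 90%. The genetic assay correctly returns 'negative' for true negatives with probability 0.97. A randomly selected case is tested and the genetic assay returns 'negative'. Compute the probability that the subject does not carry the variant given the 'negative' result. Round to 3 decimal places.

Write H for 'the subject carries the genetic variant'. Prior odds H:¬H = 0.25/0.75 = 0.33333. For the 'negative' outcome, the likelihood ratio is 0.1/0.97 = 0.10309.
Posterior odds = 0.33333 × 0.10309 = 0.034364, so P(H|E) = 0.034364/(1+0.034364) = 0.033. Then P(¬H|E) = 1 − 0.033 = 0.967.

P(¬H | E) ≈ 0.967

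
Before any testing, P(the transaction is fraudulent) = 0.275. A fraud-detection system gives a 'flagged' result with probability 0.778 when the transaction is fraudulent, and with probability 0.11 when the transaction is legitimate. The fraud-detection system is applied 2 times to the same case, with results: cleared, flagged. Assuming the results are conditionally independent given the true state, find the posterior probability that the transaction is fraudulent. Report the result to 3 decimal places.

Posterior P(H) ≈ 0.401

With H the event that the transaction is fraudulent, the joint likelihood of the observed sequence is P(data|H) = 0.222·0.778 = 0.17272 and P(data|¬H) = 0.89·0.11 = 0.097900.
Bayes: P(H|data) = 0.275·0.17272 / (0.275·0.17272 + 0.725·0.097900) = 0.047497/0.11847 = 0.4009.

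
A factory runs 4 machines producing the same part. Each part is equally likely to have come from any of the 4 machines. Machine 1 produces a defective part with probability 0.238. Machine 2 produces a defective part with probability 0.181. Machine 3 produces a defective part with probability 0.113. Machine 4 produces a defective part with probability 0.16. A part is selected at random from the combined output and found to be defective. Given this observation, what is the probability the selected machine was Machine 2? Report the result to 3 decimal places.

P(defective|M1) = 0.238; P(defective|M2) = 0.181; P(defective|M3) = 0.113; P(defective|M4) = 0.16.
Prior × likelihood for each source: 0.25·0.238=0.05950, 0.25·0.181=0.04525, 0.25·0.113=0.02825, 0.25·0.16=0.04000. Summing gives P(defective) = 0.17300.
P(Machine 2 | defective) = 0.04525 / 0.17300 = 0.262.

Posterior probability ≈ 0.262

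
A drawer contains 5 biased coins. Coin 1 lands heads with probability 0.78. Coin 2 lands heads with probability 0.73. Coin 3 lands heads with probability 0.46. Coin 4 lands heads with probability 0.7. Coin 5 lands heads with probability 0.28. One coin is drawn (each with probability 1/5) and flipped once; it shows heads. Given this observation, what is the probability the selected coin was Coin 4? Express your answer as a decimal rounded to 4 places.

P(heads|C1) = 0.78; P(heads|C2) = 0.73; P(heads|C3) = 0.46; P(heads|C4) = 0.7; P(heads|C5) = 0.28.
Prior × likelihood for each source: 0.2·0.78=0.1560, 0.2·0.73=0.1460, 0.2·0.46=0.09200, 0.2·0.7=0.1400, 0.2·0.28=0.05600. Summing gives P(heads) = 0.59000.
P(Coin 4 | heads) = 0.1400 / 0.59000 = 0.2373.

Posterior probability ≈ 0.2373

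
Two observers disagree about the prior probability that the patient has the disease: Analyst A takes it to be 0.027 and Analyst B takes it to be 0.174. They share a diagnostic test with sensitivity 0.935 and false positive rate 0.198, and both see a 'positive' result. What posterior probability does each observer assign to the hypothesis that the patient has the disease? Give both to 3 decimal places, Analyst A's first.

Analyst A: 0.116; Analyst B: 0.499

The likelihood ratio for a 'positive' result is 0.935/0.198 = 4.7222.
Analyst A: prior odds 0.027/0.973 = 0.027749; posterior odds 0.13104; posterior probability 0.116.
Analyst B: prior odds 0.174/0.826 = 0.21065; posterior odds 0.99475; posterior probability 0.499.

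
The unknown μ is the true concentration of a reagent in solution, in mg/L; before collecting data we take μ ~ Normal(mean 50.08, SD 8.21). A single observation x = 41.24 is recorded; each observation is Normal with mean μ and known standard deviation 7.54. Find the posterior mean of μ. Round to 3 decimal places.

Posterior mean ≈ 45.285

Prior precision 1/τ₀² = 1/8.21² = 0.0148359; data precision n/σ² = 1/7.54² = 0.0175897.
Posterior precision = 0.0148359 + 0.0175897 = 0.0324255.
Posterior mean = (0.0148359·50.08 + 0.0175897·41.24) / 0.0324255 = 45.285.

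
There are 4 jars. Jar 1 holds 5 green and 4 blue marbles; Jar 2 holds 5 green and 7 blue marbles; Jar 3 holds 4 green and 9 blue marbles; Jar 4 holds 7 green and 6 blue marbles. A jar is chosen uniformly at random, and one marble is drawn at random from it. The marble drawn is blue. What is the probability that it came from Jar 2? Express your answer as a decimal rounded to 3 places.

P(blue|Jar 1) = 0.4444; P(blue|Jar 2) = 0.5833; P(blue|Jar 3) = 0.6923; P(blue|Jar 4) = 0.4615.
Prior × likelihood for each source: 0.25·0.4444=0.1111, 0.25·0.5833=0.1458, 0.25·0.6923=0.1731, 0.25·0.4615=0.1154. Summing gives P(blue) = 0.54541.
P(Jar 2 | blue) = 0.1458 / 0.54541 = 0.267.

Posterior probability ≈ 0.267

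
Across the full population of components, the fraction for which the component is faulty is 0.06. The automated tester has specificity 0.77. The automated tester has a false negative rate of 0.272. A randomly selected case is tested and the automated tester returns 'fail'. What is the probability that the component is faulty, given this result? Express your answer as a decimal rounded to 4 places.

Let H be the event that the component is faulty. P(H) = 0.06, so P(¬H) = 0.94. With E the 'fail' result, P(E|H) = 0.728 and P(E|¬H) = 0.23.
P(E) = 0.728·0.06 + 0.23·0.94 = 0.043680 + 0.21620 = 0.25988.
By Bayes' theorem, P(H|E) = 0.043680 / 0.25988 = 0.1681.

P(H | E) ≈ 0.1681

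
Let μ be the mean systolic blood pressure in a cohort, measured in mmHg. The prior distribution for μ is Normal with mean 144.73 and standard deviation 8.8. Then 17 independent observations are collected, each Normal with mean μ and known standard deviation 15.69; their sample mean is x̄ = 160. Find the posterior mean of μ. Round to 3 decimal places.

Posterior mean ≈ 157.594

With known σ, the Normal prior is conjugate. Weight on the data is w = (n/σ²)/(n/σ² + 1/τ₀²) = 0.0690563/(0.0690563+0.0129132) = 0.84246.
Posterior mean = w·x̄ + (1−w)·μ₀ = 0.84246·160 + 0.15754·144.73 = 157.594.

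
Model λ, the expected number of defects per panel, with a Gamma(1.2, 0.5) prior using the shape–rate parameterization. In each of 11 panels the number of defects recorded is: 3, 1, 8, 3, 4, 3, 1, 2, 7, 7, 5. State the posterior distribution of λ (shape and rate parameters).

Total count ∑xᵢ = 44 over n = 11 panels.
Gamma is conjugate to the Poisson likelihood: posterior is Gamma(shape = 1.2+44 = 45.2, rate = 0.5+11 = 11.5).

Posterior: Gamma(shape=45.2, rate=11.5)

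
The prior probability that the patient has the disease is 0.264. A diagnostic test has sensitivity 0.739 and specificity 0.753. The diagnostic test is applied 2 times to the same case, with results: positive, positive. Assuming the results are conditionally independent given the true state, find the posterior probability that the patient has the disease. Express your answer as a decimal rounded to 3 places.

With H the event that the patient has the disease, the joint likelihood of the observed sequence is P(data|H) = 0.739·0.739 = 0.54612 and P(data|¬H) = 0.247·0.247 = 0.061009.
Bayes: P(H|data) = 0.264·0.54612 / (0.264·0.54612 + 0.736·0.061009) = 0.14418/0.18908 = 0.7625.

Posterior P(H) ≈ 0.763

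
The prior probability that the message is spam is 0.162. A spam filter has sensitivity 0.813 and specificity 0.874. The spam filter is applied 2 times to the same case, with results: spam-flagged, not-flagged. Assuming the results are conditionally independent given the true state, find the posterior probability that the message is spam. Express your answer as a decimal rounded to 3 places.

Posterior P(H) ≈ 0.211

Let H be the event that the message is spam; start with P(H) = 0.162. P('spam-flagged'|H) = 0.813, P('spam-flagged'|¬H) = 0.126.
Update on result 1 ('spam-flagged'): P(H) ← 0.813·0.1620 / (0.813·0.1620 + 0.126·0.8380) = 0.13171/0.23729 = 0.5550.
Update on result 2 ('not-flagged'): P(H) ← 0.187·0.5550 / (0.187·0.5550 + 0.874·0.4450) = 0.10379/0.49269 = 0.2107.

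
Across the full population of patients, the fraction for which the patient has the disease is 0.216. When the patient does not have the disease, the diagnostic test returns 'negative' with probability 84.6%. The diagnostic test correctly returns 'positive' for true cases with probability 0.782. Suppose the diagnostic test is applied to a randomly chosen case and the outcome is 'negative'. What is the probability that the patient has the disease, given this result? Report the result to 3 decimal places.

Let H be the event that the patient has the disease. P(H) = 0.216, so P(¬H) = 0.784. With E the 'negative' result, P(E|H) = 0.218 and P(E|¬H) = 0.846.
P(E) = 0.218·0.216 + 0.846·0.784 = 0.047088 + 0.66326 = 0.71035.
By Bayes' theorem, P(H|E) = 0.047088 / 0.71035 = 0.066.

P(H | E) ≈ 0.066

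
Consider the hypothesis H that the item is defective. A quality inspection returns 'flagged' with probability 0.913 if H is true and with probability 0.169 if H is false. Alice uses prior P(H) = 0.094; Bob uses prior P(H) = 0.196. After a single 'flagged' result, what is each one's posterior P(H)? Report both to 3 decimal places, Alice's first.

Alice: 0.359; Bob: 0.568

P('+'|H) = 0.913, P('+'|¬H) = 0.169.
Alice: numerator 0.913·0.094 = 0.085822; evidence = 0.085822+0.169·0.906 = 0.23894; posterior = 0.359.
Bob: numerator 0.913·0.196 = 0.17895; evidence = 0.17895+0.169·0.804 = 0.31482; posterior = 0.568.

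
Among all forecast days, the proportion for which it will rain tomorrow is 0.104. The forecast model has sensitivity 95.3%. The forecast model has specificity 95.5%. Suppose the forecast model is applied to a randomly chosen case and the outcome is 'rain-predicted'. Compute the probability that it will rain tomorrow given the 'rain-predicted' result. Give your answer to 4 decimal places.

P(H | E) ≈ 0.7108

Let H be the event that it will rain tomorrow. P(H) = 0.104, so P(¬H) = 0.896. With E the 'rain-predicted' result, P(E|H) = 0.953 and P(E|¬H) = 0.045.
P(E) = 0.953·0.104 + 0.045·0.896 = 0.099112 + 0.040320 = 0.13943.
By Bayes' theorem, P(H|E) = 0.099112 / 0.13943 = 0.7108.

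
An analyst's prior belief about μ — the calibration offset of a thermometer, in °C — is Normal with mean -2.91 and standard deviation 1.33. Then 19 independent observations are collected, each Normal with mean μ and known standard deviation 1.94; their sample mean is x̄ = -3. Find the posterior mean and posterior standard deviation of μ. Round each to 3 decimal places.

Prior precision 1/τ₀² = 1/1.33² = 0.565323; data precision n/σ² = 19/1.94² = 5.04836.
Posterior precision = 0.565323 + 5.04836 = 5.61368, giving posterior SD = 1/√5.61368 = 0.422.
Posterior mean = (0.565323·-2.91 + 5.04836·-3) / 5.61368 = -2.991.

Posterior mean ≈ -2.991; posterior SD ≈ 0.422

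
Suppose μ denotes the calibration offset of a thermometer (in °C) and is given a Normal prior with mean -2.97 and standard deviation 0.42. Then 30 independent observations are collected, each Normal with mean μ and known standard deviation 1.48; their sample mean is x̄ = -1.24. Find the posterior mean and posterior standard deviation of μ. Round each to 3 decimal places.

Posterior mean ≈ -1.746; posterior SD ≈ 0.227

Prior precision 1/τ₀² = 1/0.42² = 5.66893; data precision n/σ² = 30/1.48² = 13.6961.
Posterior precision = 5.66893 + 13.6961 = 19.3651, giving posterior SD = 1/√19.3651 = 0.227.
Posterior mean = (5.66893·-2.97 + 13.6961·-1.24) / 19.3651 = -1.746.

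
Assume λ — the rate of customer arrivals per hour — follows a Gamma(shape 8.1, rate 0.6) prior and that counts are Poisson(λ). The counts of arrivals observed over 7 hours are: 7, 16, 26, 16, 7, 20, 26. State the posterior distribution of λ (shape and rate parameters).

Posterior: Gamma(shape=126.1, rate=7.6)

Total count ∑xᵢ = 118 over n = 7 hours.
Gamma is conjugate to the Poisson likelihood: posterior is Gamma(shape = 8.1+118 = 126.1, rate = 0.6+7 = 7.6).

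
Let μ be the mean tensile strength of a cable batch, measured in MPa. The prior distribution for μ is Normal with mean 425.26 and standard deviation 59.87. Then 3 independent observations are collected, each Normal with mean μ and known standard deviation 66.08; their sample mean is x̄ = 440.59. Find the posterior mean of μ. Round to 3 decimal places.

With known σ, the Normal prior is conjugate. Weight on the data is w = (n/σ²)/(n/σ² + 1/τ₀²) = 0.00068704/(0.00068704+0.00027899) = 0.71120.
Posterior mean = w·x̄ + (1−w)·μ₀ = 0.71120·440.59 + 0.28880·425.26 = 436.163.

Posterior mean ≈ 436.163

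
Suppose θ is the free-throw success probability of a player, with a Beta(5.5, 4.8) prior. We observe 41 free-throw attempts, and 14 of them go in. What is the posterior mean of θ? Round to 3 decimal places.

Posterior mean ≈ 0.380

The binomial likelihood is conjugate to the Beta prior: with 14 successes and 27 failures, the posterior is Beta(5.5+14, 4.8+27) = Beta(19.5, 31.8).
Posterior mean = α/(α+β) = 19.5/51.3 = 0.380.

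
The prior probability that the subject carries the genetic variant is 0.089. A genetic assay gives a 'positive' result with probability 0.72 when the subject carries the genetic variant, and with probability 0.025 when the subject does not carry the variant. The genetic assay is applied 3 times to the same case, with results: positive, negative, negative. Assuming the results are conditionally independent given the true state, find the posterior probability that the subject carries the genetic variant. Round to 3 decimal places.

With H the event that the subject carries the genetic variant, the joint likelihood of the observed sequence is P(data|H) = 0.72·0.28·0.28 = 0.056448 and P(data|¬H) = 0.025·0.975·0.975 = 0.023766.
Bayes: P(H|data) = 0.089·0.056448 / (0.089·0.056448 + 0.911·0.023766) = 0.0050239/0.026674 = 0.1883.

Posterior P(H) ≈ 0.188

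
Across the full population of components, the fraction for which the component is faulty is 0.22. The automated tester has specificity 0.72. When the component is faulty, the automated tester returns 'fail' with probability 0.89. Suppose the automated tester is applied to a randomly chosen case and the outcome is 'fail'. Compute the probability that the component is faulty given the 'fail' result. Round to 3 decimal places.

P(H | E) ≈ 0.473

Write H for 'the component is faulty'. Prior odds H:¬H = 0.22/0.78 = 0.28205. For the 'fail' outcome, the likelihood ratio is 0.89/0.28 = 3.1786.
Posterior odds = 0.28205 × 3.1786 = 0.89652, so P(H|E) = 0.89652/(1+0.89652) = 0.473.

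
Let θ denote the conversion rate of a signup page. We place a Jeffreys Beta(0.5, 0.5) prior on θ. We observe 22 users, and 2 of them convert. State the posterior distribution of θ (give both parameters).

Posterior: Beta(2.5, 20.5)

The binomial likelihood is conjugate to the Beta prior: with 2 successes and 20 failures, the posterior is Beta(0.5+2, 0.5+20) = Beta(2.5, 20.5).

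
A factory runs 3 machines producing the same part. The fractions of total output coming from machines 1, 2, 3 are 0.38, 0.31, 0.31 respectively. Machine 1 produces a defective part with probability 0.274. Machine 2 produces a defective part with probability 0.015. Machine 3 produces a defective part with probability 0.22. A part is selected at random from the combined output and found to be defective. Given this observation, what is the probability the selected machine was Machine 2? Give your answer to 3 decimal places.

Posterior probability ≈ 0.026

Tabulate prior·likelihood by source: [1] prior 0.38, lik 0.274, product 0.1041; [2] prior 0.31, lik 0.015, product 0.004650; [3] prior 0.31, lik 0.22, product 0.06820.
Normalizing constant = 0.17697; the posterior for Machine 2 is its product over the sum, 0.004650/0.17697 = 0.026.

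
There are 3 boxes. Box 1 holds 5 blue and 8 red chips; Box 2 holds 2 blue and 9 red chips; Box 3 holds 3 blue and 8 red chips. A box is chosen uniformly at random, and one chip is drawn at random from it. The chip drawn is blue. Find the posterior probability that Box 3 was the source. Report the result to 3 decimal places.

Posterior probability ≈ 0.325

Tabulate prior·likelihood by source: [1] prior 0.333333, lik 0.3846, product 0.1282; [2] prior 0.333333, lik 0.1818, product 0.06061; [3] prior 0.333333, lik 0.2727, product 0.09091.
Normalizing constant = 0.27972; the posterior for Box 3 is its product over the sum, 0.09091/0.27972 = 0.325.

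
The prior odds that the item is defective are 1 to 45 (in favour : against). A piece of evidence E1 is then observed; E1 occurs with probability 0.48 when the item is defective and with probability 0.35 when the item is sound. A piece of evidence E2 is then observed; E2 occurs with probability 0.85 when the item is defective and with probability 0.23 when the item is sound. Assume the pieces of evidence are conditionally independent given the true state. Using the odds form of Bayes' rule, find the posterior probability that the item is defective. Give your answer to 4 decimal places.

Prior odds = 1/45 = 0.022222.
Likelihood ratio for E1 = 0.48/0.35 = 1.3714.
Likelihood ratio for E2 = 0.85/0.23 = 3.6957.
Posterior odds = prior odds × LR₁ × LR₂ = 0.11263.
Posterior probability = odds/(1+odds) = 0.11263/1.1126 = 0.1012.

Posterior probability ≈ 0.1012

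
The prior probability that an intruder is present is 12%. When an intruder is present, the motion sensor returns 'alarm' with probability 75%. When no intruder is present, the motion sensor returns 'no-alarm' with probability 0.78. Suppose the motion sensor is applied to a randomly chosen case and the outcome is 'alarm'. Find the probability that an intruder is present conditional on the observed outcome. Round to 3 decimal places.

Let H be the event that an intruder is present. P(H) = 0.12, so P(¬H) = 0.88. With E the 'alarm' result, P(E|H) = 0.75 and P(E|¬H) = 0.22.
P(E) = 0.75·0.12 + 0.22·0.88 = 0.090000 + 0.19360 = 0.28360.
By Bayes' theorem, P(H|E) = 0.090000 / 0.28360 = 0.317.

P(H | E) ≈ 0.317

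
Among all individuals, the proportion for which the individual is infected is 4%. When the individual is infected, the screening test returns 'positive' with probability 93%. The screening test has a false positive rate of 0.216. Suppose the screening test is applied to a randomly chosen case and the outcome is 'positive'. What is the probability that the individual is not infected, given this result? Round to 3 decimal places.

P(¬H | E) ≈ 0.848

Let H be the event that the individual is infected. P(H) = 0.04, so P(¬H) = 0.96. With E the 'positive' result, P(E|H) = 0.93 and P(E|¬H) = 0.216.
P(E) = 0.93·0.04 + 0.216·0.96 = 0.037200 + 0.20736 = 0.24456.
By Bayes' theorem, P(H|E) = 0.037200 / 0.24456 = 0.152. Hence P(¬H|E) = 1 − 0.152 = 0.848.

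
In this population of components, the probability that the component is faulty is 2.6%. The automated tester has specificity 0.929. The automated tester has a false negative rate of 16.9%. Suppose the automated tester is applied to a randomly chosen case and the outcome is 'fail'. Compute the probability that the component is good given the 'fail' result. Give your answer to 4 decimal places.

Write H for 'the component is faulty'. Prior odds H:¬H = 0.026/0.974 = 0.026694. For the 'fail' outcome, the likelihood ratio is 0.831/0.071 = 11.704.
Posterior odds = 0.026694 × 11.704 = 0.31243, so P(H|E) = 0.31243/(1+0.31243) = 0.2381. Then P(¬H|E) = 1 − 0.2381 = 0.7619.

P(¬H | E) ≈ 0.7619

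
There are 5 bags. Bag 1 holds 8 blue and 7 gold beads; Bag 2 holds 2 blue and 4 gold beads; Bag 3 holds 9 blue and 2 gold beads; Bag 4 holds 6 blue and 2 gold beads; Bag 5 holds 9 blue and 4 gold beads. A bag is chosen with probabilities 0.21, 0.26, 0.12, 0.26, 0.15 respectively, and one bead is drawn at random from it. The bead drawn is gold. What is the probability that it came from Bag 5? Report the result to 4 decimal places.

P(gold|Bag 1) = 0.4667; P(gold|Bag 2) = 0.6667; P(gold|Bag 3) = 0.1818; P(gold|Bag 4) = 0.25; P(gold|Bag 5) = 0.3077.
Prior × likelihood for each source: 0.21·0.4667=0.09800, 0.26·0.6667=0.1733, 0.12·0.1818=0.02182, 0.26·0.25=0.06500, 0.15·0.3077=0.04615. Summing gives P(gold) = 0.40431.
P(Bag 5 | gold) = 0.04615 / 0.40431 = 0.1142.

Posterior probability ≈ 0.1142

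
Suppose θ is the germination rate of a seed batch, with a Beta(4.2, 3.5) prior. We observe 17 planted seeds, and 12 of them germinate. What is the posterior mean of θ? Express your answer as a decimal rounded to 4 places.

Posterior mean ≈ 0.6559

Observing 12 successes and 5 failures updates Beta(4.2, 3.5) by adding the success and failure counts to the two shape parameters: α = 4.2+12 = 16.2, β = 3.5+5 = 8.5.
E[θ | data] = 16.2/(16.2+8.5) = 0.6559.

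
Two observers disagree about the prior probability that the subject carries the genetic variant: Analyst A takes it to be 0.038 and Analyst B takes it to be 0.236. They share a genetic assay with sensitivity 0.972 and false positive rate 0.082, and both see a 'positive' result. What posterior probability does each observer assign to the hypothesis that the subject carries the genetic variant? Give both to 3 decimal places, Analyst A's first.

Analyst A: 0.319; Analyst B: 0.785

The likelihood ratio for a 'positive' result is 0.972/0.082 = 11.854.
Analyst A: prior odds 0.038/0.962 = 0.039501; posterior odds 0.46823; posterior probability 0.319.
Analyst B: prior odds 0.236/0.764 = 0.30890; posterior odds 3.6616; posterior probability 0.785.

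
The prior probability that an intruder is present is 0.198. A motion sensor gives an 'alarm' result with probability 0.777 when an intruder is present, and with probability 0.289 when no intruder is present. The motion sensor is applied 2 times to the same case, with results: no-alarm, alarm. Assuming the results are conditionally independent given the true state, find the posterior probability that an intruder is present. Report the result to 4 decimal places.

Posterior P(H) ≈ 0.1723

Let H be the event that an intruder is present; start with P(H) = 0.198. P('alarm'|H) = 0.777, P('alarm'|¬H) = 0.289.
Update on result 1 ('no-alarm'): P(H) ← 0.223·0.1980 / (0.223·0.1980 + 0.711·0.8020) = 0.044154/0.61438 = 0.0719.
Update on result 2 ('alarm'): P(H) ← 0.777·0.0719 / (0.777·0.0719 + 0.289·0.9281) = 0.055841/0.32407 = 0.1723.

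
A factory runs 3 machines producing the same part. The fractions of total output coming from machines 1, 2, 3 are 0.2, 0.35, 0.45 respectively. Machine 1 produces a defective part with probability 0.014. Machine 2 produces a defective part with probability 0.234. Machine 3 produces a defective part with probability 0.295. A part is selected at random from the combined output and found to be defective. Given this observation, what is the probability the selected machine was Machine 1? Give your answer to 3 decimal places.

Tabulate prior·likelihood by source: [1] prior 0.2, lik 0.014, product 0.002800; [2] prior 0.35, lik 0.234, product 0.08190; [3] prior 0.45, lik 0.295, product 0.1328.
Normalizing constant = 0.21745; the posterior for Machine 1 is its product over the sum, 0.002800/0.21745 = 0.013.

Posterior probability ≈ 0.013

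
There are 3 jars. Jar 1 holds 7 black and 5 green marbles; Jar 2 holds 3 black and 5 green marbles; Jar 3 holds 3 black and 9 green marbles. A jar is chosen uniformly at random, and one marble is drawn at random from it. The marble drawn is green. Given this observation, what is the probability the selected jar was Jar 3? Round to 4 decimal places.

Posterior probability ≈ 0.4186

P(green|Jar 1) = 0.4167; P(green|Jar 2) = 0.625; P(green|Jar 3) = 0.75.
Prior × likelihood for each source: 0.333333·0.4167=0.1389, 0.333333·0.625=0.2083, 0.333333·0.75=0.2500. Summing gives P(green) = 0.59722.
P(Jar 3 | green) = 0.2500 / 0.59722 = 0.4186.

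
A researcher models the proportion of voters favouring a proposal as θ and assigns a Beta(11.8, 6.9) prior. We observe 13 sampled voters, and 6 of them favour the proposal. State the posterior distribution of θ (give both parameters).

Observing 6 successes and 7 failures updates Beta(11.8, 6.9) by adding the success and failure counts to the two shape parameters: α = 11.8+6 = 17.8, β = 6.9+7 = 13.9.

Posterior: Beta(17.8, 13.9)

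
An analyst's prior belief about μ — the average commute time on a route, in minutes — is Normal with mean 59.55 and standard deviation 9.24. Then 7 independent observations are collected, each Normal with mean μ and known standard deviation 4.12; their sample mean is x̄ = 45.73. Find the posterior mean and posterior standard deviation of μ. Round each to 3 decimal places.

Posterior mean ≈ 46.112; posterior SD ≈ 1.536

With known σ, the Normal prior is conjugate. Weight on the data is w = (n/σ²)/(n/σ² + 1/τ₀²) = 0.412386/(0.412386+0.0117127) = 0.97238.
Posterior mean = w·x̄ + (1−w)·μ₀ = 0.97238·45.73 + 0.027618·59.55 = 46.112. Posterior variance = 1/(0.412386+0.0117127) = 2.35794, so SD = 1.536.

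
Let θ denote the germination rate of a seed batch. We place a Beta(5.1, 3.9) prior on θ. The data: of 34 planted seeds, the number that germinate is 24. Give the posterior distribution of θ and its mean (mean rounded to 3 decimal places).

The binomial likelihood is conjugate to the Beta prior: with 24 successes and 10 failures, the posterior is Beta(5.1+24, 3.9+10) = Beta(29.1, 13.9).
Posterior mean = α/(α+β) = 29.1/43 = 0.677.

Posterior: Beta(29.1, 13.9); mean ≈ 0.677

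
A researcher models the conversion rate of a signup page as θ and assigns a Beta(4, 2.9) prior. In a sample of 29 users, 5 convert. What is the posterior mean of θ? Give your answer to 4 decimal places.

The binomial likelihood is conjugate to the Beta prior: with 5 successes and 24 failures, the posterior is Beta(4+5, 2.9+24) = Beta(9, 26.9).
E[θ | data] = 9/(9+26.9) = 0.2507.

Posterior mean ≈ 0.2507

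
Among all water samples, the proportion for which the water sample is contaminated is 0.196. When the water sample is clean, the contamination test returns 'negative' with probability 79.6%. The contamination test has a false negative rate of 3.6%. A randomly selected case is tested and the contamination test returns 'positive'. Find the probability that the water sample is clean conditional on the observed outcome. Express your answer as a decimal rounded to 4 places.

P(¬H | E) ≈ 0.4647

Let H be the event that the water sample is contaminated. P(H) = 0.196, so P(¬H) = 0.804. With E the 'positive' result, P(E|H) = 0.964 and P(E|¬H) = 0.204.
P(E) = 0.964·0.196 + 0.204·0.804 = 0.18894 + 0.16402 = 0.35296.
By Bayes' theorem, P(H|E) = 0.18894 / 0.35296 = 0.5353. Hence P(¬H|E) = 1 − 0.5353 = 0.4647.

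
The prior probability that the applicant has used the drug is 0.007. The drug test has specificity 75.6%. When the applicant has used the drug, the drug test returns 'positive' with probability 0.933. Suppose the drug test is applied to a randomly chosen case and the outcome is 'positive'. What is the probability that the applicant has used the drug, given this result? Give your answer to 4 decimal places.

P(H | E) ≈ 0.0262

Let H be the event that the applicant has used the drug. P(H) = 0.007, so P(¬H) = 0.993. With E the 'positive' result, P(E|H) = 0.933 and P(E|¬H) = 0.244.
P(E) = 0.933·0.007 + 0.244·0.993 = 0.0065310 + 0.24229 = 0.24882.
By Bayes' theorem, P(H|E) = 0.0065310 / 0.24882 = 0.0262.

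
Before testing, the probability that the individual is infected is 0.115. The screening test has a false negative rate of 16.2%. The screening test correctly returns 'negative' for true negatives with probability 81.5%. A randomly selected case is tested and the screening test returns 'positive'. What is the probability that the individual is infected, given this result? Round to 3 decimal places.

P(H | E) ≈ 0.371

Let H be the event that the individual is infected. P(H) = 0.115, so P(¬H) = 0.885. With E the 'positive' result, P(E|H) = 0.838 and P(E|¬H) = 0.185.
P(E) = 0.838·0.115 + 0.185·0.885 = 0.096370 + 0.16373 = 0.26010.
By Bayes' theorem, P(H|E) = 0.096370 / 0.26010 = 0.371.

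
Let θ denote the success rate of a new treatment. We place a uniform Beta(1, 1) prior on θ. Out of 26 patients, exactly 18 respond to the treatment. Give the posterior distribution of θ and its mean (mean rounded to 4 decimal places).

Posterior: Beta(19, 9); mean ≈ 0.6786

Observing 18 successes and 8 failures updates Beta(1, 1) by adding the success and failure counts to the two shape parameters: α = 1+18 = 19, β = 1+8 = 9.
Posterior mean = α/(α+β) = 19/28 = 0.6786.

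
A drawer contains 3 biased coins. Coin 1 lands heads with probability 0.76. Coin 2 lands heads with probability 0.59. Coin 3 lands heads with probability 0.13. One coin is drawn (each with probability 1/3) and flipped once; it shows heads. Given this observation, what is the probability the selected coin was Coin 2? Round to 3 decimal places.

P(heads|C1) = 0.76; P(heads|C2) = 0.59; P(heads|C3) = 0.13.
Prior × likelihood for each source: 0.333333·0.76=0.2533, 0.333333·0.59=0.1967, 0.333333·0.13=0.04333. Summing gives P(heads) = 0.49333.
P(Coin 2 | heads) = 0.1967 / 0.49333 = 0.399.

Posterior probability ≈ 0.399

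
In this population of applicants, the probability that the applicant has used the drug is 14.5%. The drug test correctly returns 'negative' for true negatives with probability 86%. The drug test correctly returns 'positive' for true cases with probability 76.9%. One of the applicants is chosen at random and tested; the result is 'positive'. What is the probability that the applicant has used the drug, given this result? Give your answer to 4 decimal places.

P(H | E) ≈ 0.4823

Let H be the event that the applicant has used the drug. P(H) = 0.145, so P(¬H) = 0.855. With E the 'positive' result, P(E|H) = 0.769 and P(E|¬H) = 0.14.
P(E) = 0.769·0.145 + 0.14·0.855 = 0.11150 + 0.11970 = 0.23120.
By Bayes' theorem, P(H|E) = 0.11150 / 0.23120 = 0.4823.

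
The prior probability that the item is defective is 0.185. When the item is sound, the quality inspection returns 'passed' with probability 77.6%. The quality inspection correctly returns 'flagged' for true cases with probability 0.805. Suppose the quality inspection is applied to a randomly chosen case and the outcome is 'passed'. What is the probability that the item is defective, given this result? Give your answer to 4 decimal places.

Write H for 'the item is defective'. Prior odds H:¬H = 0.185/0.815 = 0.22699. For the 'passed' outcome, the likelihood ratio is 0.195/0.776 = 0.25129.
Posterior odds = 0.22699 × 0.25129 = 0.057041, so P(H|E) = 0.057041/(1+0.057041) = 0.0540.

P(H | E) ≈ 0.0540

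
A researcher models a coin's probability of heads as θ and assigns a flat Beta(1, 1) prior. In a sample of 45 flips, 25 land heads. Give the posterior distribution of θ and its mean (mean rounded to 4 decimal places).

Posterior: Beta(26, 21); mean ≈ 0.5532

Observing 25 successes and 20 failures updates Beta(1, 1) by adding the success and failure counts to the two shape parameters: α = 1+25 = 26, β = 1+20 = 21.
Posterior mean = α/(α+β) = 26/47 = 0.5532.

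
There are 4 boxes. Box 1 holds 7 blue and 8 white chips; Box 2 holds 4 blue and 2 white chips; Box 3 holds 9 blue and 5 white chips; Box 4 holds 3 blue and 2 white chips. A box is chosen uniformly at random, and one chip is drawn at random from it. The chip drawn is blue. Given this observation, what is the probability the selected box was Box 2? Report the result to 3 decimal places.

Posterior probability ≈ 0.281

P(blue|Box 1) = 0.4667; P(blue|Box 2) = 0.6667; P(blue|Box 3) = 0.6429; P(blue|Box 4) = 0.6.
Prior × likelihood for each source: 0.25·0.4667=0.1167, 0.25·0.6667=0.1667, 0.25·0.6429=0.1607, 0.25·0.6=0.1500. Summing gives P(blue) = 0.59405.
P(Box 2 | blue) = 0.1667 / 0.59405 = 0.281.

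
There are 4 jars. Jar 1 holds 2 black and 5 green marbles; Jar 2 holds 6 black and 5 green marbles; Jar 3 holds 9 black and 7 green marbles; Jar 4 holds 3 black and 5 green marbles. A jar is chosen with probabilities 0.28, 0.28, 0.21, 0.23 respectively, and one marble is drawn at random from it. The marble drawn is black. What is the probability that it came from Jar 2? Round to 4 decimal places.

Tabulate prior·likelihood by source: [1] prior 0.28, lik 0.2857, product 0.08000; [2] prior 0.28, lik 0.5455, product 0.1527; [3] prior 0.21, lik 0.5625, product 0.1181; [4] prior 0.23, lik 0.375, product 0.08625.
Normalizing constant = 0.43710; the posterior for Jar 2 is its product over the sum, 0.1527/0.43710 = 0.3494.

Posterior probability ≈ 0.3494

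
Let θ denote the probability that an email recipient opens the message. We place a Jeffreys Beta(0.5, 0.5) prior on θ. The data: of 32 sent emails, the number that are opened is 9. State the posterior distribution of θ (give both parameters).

Posterior: Beta(9.5, 23.5)

The binomial likelihood is conjugate to the Beta prior: with 9 successes and 23 failures, the posterior is Beta(0.5+9, 0.5+23) = Beta(9.5, 23.5).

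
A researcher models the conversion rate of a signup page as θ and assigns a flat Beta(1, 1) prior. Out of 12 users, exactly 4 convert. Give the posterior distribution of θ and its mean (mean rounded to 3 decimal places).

Observing 4 successes and 8 failures updates Beta(1, 1) by adding the success and failure counts to the two shape parameters: α = 1+4 = 5, β = 1+8 = 9.
Posterior mean = α/(α+β) = 5/14 = 0.357.

Posterior: Beta(5, 9); mean ≈ 0.357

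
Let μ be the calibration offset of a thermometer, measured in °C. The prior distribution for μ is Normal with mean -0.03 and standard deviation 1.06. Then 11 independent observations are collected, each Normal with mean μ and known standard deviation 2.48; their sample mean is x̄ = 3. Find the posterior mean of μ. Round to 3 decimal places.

Posterior mean ≈ 1.993

Prior precision 1/τ₀² = 1/1.06² = 0.889996; data precision n/σ² = 11/2.48² = 1.78850.
Posterior precision = 0.889996 + 1.78850 = 2.67850.
Posterior mean = (0.889996·-0.03 + 1.78850·3) / 2.67850 = 1.993.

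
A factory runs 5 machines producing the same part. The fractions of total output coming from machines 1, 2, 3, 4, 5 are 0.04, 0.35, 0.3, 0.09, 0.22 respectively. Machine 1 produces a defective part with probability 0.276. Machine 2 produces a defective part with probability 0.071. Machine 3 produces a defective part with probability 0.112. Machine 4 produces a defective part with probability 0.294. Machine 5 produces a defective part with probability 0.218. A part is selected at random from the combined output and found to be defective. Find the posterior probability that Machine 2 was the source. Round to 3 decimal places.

P(defective|M1) = 0.276; P(defective|M2) = 0.071; P(defective|M3) = 0.112; P(defective|M4) = 0.294; P(defective|M5) = 0.218.
Prior × likelihood for each source: 0.04·0.276=0.01104, 0.35·0.071=0.02485, 0.3·0.112=0.03360, 0.09·0.294=0.02646, 0.22·0.218=0.04796. Summing gives P(defective) = 0.14391.
P(Machine 2 | defective) = 0.02485 / 0.14391 = 0.173.

Posterior probability ≈ 0.173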